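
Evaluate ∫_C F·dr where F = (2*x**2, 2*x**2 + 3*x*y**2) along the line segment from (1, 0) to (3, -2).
-20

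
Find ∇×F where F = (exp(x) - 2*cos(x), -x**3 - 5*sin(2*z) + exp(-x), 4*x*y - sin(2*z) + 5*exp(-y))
(4*x + 10*cos(2*z) - 5*exp(-y), -4*y, -3*x**2 - exp(-x))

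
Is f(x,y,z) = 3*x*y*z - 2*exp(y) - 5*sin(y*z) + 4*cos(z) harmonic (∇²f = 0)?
No, ∇²f = 5*y**2*sin(y*z) + 5*z**2*sin(y*z) - 2*exp(y) - 4*cos(z)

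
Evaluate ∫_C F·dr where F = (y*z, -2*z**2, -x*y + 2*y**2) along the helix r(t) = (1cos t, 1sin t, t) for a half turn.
pi*(20 - pi)/4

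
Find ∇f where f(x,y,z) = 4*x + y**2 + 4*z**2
(4, 2*y, 8*z)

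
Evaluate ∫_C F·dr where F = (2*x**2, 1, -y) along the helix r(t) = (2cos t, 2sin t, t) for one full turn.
0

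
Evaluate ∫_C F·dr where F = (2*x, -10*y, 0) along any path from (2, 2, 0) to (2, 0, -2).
20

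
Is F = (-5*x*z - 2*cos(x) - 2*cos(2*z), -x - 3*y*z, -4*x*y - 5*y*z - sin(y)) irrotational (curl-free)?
No, ∇×F = (-4*x + 3*y - 5*z - cos(y), -5*x + 4*y + 4*sin(2*z), -1)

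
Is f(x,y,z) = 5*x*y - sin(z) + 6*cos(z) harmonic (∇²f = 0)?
No, ∇²f = sin(z) - 6*cos(z)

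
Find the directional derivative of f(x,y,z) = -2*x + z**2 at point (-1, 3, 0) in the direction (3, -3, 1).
-6*sqrt(19)/19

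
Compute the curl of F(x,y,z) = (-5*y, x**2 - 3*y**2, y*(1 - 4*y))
(1 - 8*y, 0, 2*x + 5)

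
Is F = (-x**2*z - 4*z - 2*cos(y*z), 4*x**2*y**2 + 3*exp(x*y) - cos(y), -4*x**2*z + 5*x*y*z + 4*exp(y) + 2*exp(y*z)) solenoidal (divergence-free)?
No, ∇·F = 8*x**2*y - 4*x**2 + 5*x*y - 2*x*z + 3*x*exp(x*y) + 2*y*exp(y*z) + sin(y)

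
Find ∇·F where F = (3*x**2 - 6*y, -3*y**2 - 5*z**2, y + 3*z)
6*x - 6*y + 3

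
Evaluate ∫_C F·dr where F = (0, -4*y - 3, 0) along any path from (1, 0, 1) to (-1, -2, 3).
-2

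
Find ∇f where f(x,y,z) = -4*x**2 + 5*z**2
(-8*x, 0, 10*z)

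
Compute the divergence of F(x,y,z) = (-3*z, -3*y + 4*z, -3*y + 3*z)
0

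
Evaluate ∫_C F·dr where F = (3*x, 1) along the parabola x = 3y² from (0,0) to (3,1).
29/2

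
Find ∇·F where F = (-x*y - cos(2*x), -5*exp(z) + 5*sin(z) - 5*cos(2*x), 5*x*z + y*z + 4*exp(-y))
5*x + 2*sin(2*x)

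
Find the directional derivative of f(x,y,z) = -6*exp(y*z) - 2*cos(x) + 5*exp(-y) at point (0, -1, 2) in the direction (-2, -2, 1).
10*(3 + exp(3))*exp(-2)/3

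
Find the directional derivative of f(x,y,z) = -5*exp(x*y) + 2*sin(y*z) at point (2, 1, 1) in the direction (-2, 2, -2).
-5*sqrt(3)*exp(2)/3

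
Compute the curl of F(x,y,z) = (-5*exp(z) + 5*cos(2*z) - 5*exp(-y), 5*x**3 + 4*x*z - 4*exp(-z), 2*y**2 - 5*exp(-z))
(-4*x + 4*y - 4*exp(-z), -5*exp(z) - 10*sin(2*z), 15*x**2 + 4*z - 5*exp(-y))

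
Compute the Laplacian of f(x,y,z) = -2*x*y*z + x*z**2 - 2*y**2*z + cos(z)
2*x - 4*z - cos(z)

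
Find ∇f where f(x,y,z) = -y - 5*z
(0, -1, -5)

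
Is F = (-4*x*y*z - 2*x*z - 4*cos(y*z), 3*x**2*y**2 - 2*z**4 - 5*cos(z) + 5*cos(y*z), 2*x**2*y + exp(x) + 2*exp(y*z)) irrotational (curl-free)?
No, ∇×F = (2*x**2 + 5*y*sin(y*z) + 8*z**3 + 2*z*exp(y*z) - 5*sin(z), -8*x*y - 2*x + 4*y*sin(y*z) - exp(x), 6*x*y**2 + 4*x*z - 4*z*sin(y*z))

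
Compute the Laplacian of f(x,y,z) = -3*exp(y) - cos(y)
-3*exp(y) + cos(y)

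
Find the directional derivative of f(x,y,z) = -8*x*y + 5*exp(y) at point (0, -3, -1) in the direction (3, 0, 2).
72*sqrt(13)/13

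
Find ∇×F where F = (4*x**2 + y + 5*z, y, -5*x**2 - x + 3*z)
(0, 10*x + 6, -1)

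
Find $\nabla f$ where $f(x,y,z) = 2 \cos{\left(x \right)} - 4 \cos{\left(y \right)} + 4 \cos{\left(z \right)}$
(-2*sin(x), 4*sin(y), -4*sin(z))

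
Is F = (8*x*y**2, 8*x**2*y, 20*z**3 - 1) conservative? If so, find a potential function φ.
Yes, F is conservative. φ = 4*x**2*y**2 + 5*z**4 - z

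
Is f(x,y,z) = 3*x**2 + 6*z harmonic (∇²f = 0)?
No, ∇²f = 6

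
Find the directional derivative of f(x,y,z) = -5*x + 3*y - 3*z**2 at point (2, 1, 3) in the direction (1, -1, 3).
-62*sqrt(11)/11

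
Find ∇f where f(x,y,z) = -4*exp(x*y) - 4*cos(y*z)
(-4*y*exp(x*y), -4*x*exp(x*y) + 4*z*sin(y*z), 4*y*sin(y*z))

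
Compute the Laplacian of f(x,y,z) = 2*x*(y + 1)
0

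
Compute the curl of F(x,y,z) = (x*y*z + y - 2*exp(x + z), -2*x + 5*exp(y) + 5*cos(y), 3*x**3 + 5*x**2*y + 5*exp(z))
(5*x**2, -9*x**2 - 9*x*y - 2*exp(x + z), -x*z - 3)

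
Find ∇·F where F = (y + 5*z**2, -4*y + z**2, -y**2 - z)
-5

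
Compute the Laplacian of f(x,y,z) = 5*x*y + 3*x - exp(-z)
-exp(-z)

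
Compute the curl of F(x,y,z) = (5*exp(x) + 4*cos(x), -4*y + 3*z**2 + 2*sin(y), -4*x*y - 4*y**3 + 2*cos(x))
(-4*x - 12*y**2 - 6*z, 4*y + 2*sin(x), 0)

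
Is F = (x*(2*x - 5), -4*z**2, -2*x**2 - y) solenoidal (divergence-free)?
No, ∇·F = 4*x - 5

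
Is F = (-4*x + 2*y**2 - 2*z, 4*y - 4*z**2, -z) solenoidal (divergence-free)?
No, ∇·F = -1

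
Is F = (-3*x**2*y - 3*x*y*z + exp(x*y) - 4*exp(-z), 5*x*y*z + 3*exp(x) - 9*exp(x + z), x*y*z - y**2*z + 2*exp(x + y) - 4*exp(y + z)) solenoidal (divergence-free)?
No, ∇·F = -5*x*y + 5*x*z - y**2 - 3*y*z + y*exp(x*y) - 4*exp(y + z)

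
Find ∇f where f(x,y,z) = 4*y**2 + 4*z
(0, 8*y, 4)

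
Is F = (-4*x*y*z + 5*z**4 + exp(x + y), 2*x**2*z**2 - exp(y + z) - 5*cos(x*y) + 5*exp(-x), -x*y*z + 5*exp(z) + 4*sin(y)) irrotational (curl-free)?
No, ∇×F = (-4*x**2*z - x*z + exp(y + z) + 4*cos(y), -4*x*y + y*z + 20*z**3, 4*x*z**2 + 4*x*z + 5*y*sin(x*y) - exp(x + y) - 5*exp(-x))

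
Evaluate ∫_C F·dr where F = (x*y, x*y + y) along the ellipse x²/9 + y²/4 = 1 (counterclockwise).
0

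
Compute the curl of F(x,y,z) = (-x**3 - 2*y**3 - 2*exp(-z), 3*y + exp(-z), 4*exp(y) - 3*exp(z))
(4*exp(y) + exp(-z), 2*exp(-z), 6*y**2)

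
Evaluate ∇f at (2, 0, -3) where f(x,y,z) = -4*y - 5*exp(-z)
(0, -4, 5*exp(3))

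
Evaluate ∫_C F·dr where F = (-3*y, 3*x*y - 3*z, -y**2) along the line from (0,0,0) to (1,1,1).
-7/3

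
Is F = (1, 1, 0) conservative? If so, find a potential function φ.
Yes, F is conservative. φ = x + y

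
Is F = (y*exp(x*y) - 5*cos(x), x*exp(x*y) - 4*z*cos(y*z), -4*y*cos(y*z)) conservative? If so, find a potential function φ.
Yes, F is conservative. φ = exp(x*y) - 5*sin(x) - 4*sin(y*z)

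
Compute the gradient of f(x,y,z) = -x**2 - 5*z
(-2*x, 0, -5)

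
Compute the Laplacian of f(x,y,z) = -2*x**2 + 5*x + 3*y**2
2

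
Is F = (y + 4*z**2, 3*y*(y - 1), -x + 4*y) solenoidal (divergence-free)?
No, ∇·F = 6*y - 3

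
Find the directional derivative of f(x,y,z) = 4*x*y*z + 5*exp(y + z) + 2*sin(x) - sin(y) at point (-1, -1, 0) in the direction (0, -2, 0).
-5*exp(-1) + cos(1)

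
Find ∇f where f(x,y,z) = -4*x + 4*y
(-4, 4, 0)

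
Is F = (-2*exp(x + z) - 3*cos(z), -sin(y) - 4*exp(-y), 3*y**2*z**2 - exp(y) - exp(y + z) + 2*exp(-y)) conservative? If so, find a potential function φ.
No, ∇×F = (6*y*z**2 - exp(y) - exp(y + z) - 2*exp(-y), -2*exp(x + z) + 3*sin(z), 0) ≠ 0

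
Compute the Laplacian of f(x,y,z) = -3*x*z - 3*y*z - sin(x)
sin(x)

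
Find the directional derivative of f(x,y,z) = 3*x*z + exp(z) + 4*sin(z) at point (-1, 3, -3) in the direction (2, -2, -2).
-sqrt(3)*(4*exp(3)*cos(3) + 1 + 6*exp(3))*exp(-3)/3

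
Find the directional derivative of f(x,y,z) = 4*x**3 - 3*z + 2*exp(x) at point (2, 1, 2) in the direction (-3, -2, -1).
3*sqrt(14)*(-47 - 2*exp(2))/14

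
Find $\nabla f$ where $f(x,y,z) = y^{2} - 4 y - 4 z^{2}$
(0, 2*y - 4, -8*z)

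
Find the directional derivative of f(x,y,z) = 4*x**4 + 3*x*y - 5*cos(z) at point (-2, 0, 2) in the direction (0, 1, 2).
sqrt(5)*(-6/5 + 2*sin(2))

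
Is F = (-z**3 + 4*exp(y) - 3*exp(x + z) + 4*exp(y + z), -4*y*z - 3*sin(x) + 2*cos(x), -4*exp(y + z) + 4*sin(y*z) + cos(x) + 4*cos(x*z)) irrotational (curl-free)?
No, ∇×F = (4*y + 4*z*cos(y*z) - 4*exp(y + z), -3*z**2 + 4*z*sin(x*z) - 3*exp(x + z) + 4*exp(y + z) + sin(x), -4*exp(y) - 4*exp(y + z) - 2*sin(x) - 3*cos(x))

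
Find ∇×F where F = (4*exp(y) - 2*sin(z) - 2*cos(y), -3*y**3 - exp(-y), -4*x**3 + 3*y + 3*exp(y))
(3*exp(y) + 3, 12*x**2 - 2*cos(z), -4*exp(y) - 2*sin(y))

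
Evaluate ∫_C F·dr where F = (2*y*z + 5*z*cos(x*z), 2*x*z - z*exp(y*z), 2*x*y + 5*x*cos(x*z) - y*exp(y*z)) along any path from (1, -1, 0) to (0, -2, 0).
0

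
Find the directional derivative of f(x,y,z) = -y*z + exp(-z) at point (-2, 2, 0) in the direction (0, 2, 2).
-3*sqrt(2)/2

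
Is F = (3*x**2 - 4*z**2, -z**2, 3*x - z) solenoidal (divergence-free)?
No, ∇·F = 6*x - 1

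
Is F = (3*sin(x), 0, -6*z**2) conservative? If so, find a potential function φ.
Yes, F is conservative. φ = -2*z**3 - 3*cos(x)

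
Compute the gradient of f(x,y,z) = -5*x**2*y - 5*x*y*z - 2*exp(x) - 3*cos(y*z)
(-10*x*y - 5*y*z - 2*exp(x), -5*x**2 - 5*x*z + 3*z*sin(y*z), y*(-5*x + 3*sin(y*z)))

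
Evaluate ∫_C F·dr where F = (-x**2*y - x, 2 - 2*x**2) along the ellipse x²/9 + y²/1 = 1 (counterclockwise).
27*pi/4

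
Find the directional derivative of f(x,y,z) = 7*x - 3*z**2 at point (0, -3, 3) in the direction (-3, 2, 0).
-21*sqrt(13)/13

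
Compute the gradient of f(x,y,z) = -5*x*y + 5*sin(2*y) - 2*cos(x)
(-5*y + 2*sin(x), -5*x + 10*cos(2*y), 0)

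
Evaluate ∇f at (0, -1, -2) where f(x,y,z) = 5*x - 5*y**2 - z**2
(5, 10, 4)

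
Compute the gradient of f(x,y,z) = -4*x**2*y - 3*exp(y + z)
(-8*x*y, -4*x**2 - 3*exp(y + z), -3*exp(y + z))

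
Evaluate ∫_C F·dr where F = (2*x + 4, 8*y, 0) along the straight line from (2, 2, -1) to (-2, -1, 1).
-28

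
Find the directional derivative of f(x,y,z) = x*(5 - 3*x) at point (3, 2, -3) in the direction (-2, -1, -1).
13*sqrt(6)/3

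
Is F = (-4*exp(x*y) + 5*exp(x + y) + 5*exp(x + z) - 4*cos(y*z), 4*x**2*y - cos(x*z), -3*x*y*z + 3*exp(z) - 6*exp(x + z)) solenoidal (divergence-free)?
No, ∇·F = 4*x**2 - 3*x*y - 4*y*exp(x*y) + 3*exp(z) + 5*exp(x + y) - exp(x + z)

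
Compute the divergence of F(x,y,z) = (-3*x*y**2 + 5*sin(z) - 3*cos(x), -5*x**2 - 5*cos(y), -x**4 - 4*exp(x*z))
-4*x*exp(x*z) - 3*y**2 + 3*sin(x) + 5*sin(y)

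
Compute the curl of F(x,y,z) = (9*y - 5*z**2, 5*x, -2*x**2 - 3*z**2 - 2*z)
(0, 4*x - 10*z, -4)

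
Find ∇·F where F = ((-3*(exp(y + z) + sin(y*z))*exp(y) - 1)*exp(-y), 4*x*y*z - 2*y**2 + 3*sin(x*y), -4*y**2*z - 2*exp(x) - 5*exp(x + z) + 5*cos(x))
4*x*z + 3*x*cos(x*y) - 4*y**2 - 4*y - 5*exp(x + z)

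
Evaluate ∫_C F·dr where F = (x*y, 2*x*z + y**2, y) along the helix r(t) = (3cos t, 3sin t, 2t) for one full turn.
36*pi**2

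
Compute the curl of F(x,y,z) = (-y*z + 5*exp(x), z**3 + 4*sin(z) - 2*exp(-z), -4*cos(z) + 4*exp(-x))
(-3*z**2 - 4*cos(z) - 2*exp(-z), -y + 4*exp(-x), z)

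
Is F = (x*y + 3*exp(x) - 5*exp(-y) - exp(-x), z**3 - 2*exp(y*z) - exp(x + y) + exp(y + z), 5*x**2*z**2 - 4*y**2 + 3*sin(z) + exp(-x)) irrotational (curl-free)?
No, ∇×F = (2*y*exp(y*z) - 8*y - 3*z**2 - exp(y + z), -10*x*z**2 + exp(-x), -x - exp(x + y) - 5*exp(-y))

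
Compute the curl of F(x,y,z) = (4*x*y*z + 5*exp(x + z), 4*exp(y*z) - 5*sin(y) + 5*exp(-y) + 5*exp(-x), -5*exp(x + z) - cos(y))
(-4*y*exp(y*z) + sin(y), 4*x*y + 10*exp(x + z), -4*x*z - 5*exp(-x))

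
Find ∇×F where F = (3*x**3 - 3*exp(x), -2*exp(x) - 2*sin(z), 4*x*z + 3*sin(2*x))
(2*cos(z), -4*z - 6*cos(2*x), -2*exp(x))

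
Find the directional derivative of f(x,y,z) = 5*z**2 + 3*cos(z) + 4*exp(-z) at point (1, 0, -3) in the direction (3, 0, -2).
2*sqrt(13)*(-3*sin(3) + 30 + 4*exp(3))/13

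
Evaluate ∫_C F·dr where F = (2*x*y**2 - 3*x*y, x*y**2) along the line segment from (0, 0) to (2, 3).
39/2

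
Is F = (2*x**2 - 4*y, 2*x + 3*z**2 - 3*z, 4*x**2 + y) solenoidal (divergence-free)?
No, ∇·F = 4*x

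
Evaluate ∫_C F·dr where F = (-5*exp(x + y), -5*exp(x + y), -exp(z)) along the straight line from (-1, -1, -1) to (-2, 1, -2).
4*(1 - E)*exp(-2)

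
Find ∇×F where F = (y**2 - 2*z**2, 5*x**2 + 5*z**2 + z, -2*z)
(-10*z - 1, -4*z, 10*x - 2*y)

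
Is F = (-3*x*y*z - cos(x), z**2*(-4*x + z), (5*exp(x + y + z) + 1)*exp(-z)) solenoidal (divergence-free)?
No, ∇·F = -3*y*z + sin(x) - exp(-z)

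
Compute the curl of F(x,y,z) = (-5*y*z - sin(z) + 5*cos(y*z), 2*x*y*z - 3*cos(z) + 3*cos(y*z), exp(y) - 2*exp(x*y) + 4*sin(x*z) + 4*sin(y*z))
(-2*x*y - 2*x*exp(x*y) + 3*y*sin(y*z) + 4*z*cos(y*z) + exp(y) - 3*sin(z), 2*y*exp(x*y) - 5*y*sin(y*z) - 5*y - 4*z*cos(x*z) - cos(z), z*(2*y + 5*sin(y*z) + 5))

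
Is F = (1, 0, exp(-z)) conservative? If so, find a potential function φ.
Yes, F is conservative. φ = x - exp(-z)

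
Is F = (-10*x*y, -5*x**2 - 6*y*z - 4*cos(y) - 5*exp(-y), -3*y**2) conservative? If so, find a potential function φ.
Yes, F is conservative. φ = -5*x**2*y - 3*y**2*z - 4*sin(y) + 5*exp(-y)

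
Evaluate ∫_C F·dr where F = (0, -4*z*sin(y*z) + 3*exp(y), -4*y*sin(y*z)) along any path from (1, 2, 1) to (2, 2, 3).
-4*cos(2) + 4*cos(6)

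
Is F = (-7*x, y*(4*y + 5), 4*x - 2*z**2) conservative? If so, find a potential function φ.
No, ∇×F = (0, -4, 0) ≠ 0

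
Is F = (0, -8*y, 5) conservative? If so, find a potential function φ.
Yes, F is conservative. φ = -4*y**2 + 5*z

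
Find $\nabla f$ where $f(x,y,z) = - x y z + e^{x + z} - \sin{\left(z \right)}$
(-y*z + exp(x + z), -x*z, -x*y + exp(x + z) - cos(z))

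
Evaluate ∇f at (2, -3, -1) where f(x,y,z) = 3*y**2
(0, -18, 0)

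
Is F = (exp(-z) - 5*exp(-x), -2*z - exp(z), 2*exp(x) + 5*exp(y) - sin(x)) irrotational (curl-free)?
No, ∇×F = (5*exp(y) + exp(z) + 2, -2*exp(x) + cos(x) - exp(-z), 0)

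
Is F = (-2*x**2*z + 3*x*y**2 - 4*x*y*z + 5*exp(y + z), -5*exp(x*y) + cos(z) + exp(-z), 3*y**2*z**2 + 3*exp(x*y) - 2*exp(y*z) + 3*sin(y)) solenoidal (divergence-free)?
No, ∇·F = -4*x*z - 5*x*exp(x*y) + 6*y**2*z + 3*y**2 - 4*y*z - 2*y*exp(y*z)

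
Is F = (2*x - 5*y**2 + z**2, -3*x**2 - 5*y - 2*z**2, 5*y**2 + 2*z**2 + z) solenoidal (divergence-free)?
No, ∇·F = 4*z - 2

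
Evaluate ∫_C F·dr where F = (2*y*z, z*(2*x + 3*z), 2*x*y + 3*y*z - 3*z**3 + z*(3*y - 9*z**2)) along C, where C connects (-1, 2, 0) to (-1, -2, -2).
-80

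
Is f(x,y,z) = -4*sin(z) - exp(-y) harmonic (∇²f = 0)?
No, ∇²f = 4*sin(z) - exp(-y)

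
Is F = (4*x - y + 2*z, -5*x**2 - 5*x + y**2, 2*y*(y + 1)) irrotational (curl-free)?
No, ∇×F = (4*y + 2, 2, -10*x - 4)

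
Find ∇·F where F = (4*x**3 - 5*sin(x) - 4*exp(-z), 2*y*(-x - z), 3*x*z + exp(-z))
12*x**2 + x - 2*z - 5*cos(x) - exp(-z)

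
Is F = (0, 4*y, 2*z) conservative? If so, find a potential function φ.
Yes, F is conservative. φ = 2*y**2 + z**2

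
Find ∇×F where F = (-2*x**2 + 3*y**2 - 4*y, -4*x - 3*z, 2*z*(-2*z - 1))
(3, 0, -6*y)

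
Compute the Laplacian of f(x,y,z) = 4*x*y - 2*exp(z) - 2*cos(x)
-2*exp(z) + 2*cos(x)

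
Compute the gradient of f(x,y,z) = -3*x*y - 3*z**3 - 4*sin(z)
(-3*y, -3*x, -9*z**2 - 4*cos(z))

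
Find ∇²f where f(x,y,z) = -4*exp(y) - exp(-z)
-4*exp(y) - exp(-z)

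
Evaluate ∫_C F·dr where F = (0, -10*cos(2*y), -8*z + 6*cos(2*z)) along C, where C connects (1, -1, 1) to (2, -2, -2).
-12 - 8*sin(2) + 2*sin(4)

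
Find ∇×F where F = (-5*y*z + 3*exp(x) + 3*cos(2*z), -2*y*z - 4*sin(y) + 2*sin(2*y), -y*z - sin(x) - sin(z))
(2*y - z, -5*y - 6*sin(2*z) + cos(x), 5*z)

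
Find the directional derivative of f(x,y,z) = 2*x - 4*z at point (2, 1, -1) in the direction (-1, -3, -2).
3*sqrt(14)/7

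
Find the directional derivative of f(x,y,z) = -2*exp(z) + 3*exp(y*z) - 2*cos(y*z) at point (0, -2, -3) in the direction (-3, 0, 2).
-4*sqrt(13)*(2*exp(3)*sin(6) + 1 + 3*exp(9))*exp(-3)/13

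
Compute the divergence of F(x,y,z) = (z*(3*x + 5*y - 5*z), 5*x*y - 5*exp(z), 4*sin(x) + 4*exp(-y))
5*x + 3*z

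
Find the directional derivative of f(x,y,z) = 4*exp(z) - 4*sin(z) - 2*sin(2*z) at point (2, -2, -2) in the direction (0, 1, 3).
6*sqrt(10)*(1 - (cos(4) + cos(2))*exp(2))*exp(-2)/5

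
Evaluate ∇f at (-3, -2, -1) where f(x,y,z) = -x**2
(6, 0, 0)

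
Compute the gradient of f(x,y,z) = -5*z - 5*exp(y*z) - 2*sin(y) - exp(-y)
(0, -5*z*exp(y*z) - 2*cos(y) + exp(-y), -5*y*exp(y*z) - 5)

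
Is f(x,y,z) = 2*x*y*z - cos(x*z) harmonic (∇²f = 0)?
No, ∇²f = (x**2 + z**2)*cos(x*z)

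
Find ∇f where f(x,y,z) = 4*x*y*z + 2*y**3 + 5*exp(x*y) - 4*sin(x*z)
(4*y*z + 5*y*exp(x*y) - 4*z*cos(x*z), 4*x*z + 5*x*exp(x*y) + 6*y**2, 4*x*(y - cos(x*z)))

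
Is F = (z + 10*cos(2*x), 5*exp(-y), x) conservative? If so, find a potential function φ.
Yes, F is conservative. φ = x*z + 5*sin(2*x) - 5*exp(-y)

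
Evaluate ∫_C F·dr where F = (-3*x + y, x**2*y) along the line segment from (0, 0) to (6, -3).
18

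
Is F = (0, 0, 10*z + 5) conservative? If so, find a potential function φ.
Yes, F is conservative. φ = 5*z*(z + 1)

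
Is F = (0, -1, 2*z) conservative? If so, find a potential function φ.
Yes, F is conservative. φ = -y + z**2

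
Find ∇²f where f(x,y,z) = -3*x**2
-6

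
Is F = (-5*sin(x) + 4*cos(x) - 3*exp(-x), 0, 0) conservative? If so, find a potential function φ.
Yes, F is conservative. φ = 4*sin(x) + 5*cos(x) + 3*exp(-x)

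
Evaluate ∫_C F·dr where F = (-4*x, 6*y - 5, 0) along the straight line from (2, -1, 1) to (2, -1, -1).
0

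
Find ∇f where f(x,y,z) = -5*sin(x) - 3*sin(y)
(-5*cos(x), -3*cos(y), 0)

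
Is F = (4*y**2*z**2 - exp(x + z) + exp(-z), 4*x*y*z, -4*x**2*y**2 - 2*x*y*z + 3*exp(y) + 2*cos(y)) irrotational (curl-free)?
No, ∇×F = (-8*x**2*y - 4*x*y - 2*x*z + 3*exp(y) - 2*sin(y), 8*x*y**2 + 8*y**2*z + 2*y*z - exp(x + z) - exp(-z), 4*y*z*(1 - 2*z))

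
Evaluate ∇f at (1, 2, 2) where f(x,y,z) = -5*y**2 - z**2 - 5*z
(0, -20, -9)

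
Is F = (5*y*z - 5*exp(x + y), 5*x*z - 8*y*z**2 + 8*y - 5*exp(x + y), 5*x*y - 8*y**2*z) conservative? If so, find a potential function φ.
Yes, F is conservative. φ = 5*x*y*z - 4*y**2*z**2 + 4*y**2 - 5*exp(x + y)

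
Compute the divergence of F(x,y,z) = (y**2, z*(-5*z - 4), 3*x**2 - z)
-1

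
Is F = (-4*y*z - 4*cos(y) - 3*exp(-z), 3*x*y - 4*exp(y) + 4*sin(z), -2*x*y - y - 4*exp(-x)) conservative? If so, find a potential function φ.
No, ∇×F = (-2*x - 4*cos(z) - 1, -2*y + 3*exp(-z) - 4*exp(-x), 3*y + 4*z - 4*sin(y)) ≠ 0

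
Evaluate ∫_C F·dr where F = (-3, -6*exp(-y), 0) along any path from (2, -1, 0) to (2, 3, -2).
6*(1 - exp(4))*exp(-3)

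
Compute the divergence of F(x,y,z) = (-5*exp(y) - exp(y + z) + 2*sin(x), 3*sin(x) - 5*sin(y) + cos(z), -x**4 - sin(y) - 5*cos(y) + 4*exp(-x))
2*cos(x) - 5*cos(y)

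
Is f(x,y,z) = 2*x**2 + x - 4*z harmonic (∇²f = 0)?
No, ∇²f = 4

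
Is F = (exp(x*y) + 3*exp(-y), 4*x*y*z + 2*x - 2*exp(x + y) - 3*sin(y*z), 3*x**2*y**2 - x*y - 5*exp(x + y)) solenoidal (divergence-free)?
No, ∇·F = 4*x*z + y*exp(x*y) - 3*z*cos(y*z) - 2*exp(x + y)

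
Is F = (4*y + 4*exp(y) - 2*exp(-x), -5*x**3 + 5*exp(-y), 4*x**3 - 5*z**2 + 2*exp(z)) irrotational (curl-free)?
No, ∇×F = (0, -12*x**2, -15*x**2 - 4*exp(y) - 4)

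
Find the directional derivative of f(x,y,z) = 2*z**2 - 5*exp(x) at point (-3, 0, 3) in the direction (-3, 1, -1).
3*sqrt(11)*(5 - 4*exp(3))*exp(-3)/11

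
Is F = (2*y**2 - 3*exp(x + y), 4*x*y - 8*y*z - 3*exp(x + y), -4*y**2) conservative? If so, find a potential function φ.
Yes, F is conservative. φ = 2*x*y**2 - 4*y**2*z - 3*exp(x + y)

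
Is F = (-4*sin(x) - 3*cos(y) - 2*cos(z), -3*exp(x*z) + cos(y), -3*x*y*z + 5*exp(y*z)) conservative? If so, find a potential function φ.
No, ∇×F = (-3*x*z + 3*x*exp(x*z) + 5*z*exp(y*z), 3*y*z + 2*sin(z), -3*z*exp(x*z) - 3*sin(y)) ≠ 0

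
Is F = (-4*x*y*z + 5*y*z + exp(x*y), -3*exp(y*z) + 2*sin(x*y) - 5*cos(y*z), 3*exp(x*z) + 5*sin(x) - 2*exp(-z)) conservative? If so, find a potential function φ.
No, ∇×F = (y*(3*exp(y*z) - 5*sin(y*z)), -4*x*y + 5*y - 3*z*exp(x*z) - 5*cos(x), 4*x*z - x*exp(x*y) + 2*y*cos(x*y) - 5*z) ≠ 0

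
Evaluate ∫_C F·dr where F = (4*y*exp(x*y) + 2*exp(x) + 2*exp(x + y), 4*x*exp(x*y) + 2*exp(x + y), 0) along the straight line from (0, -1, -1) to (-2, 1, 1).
-6 + 6*exp(-2)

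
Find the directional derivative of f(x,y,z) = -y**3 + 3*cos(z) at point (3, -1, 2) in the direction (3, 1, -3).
3*sqrt(19)*(-1 + 3*sin(2))/19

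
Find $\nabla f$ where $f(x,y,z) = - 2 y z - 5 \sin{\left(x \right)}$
(-5*cos(x), -2*z, -2*y)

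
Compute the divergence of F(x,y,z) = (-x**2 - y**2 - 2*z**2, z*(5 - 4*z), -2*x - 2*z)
-2*x - 2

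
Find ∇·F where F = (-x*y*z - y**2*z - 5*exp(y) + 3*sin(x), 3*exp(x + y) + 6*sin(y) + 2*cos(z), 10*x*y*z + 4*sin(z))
10*x*y - y*z + 3*exp(x + y) + 3*cos(x) + 6*cos(y) + 4*cos(z)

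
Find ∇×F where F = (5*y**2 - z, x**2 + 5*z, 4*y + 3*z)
(-1, -1, 2*x - 10*y)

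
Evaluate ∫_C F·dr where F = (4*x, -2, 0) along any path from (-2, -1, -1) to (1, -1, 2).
-6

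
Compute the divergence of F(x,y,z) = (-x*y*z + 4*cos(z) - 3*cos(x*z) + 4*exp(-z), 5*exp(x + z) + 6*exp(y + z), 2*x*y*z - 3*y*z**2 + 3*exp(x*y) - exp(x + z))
2*x*y - 7*y*z + 3*z*sin(x*z) - exp(x + z) + 6*exp(y + z)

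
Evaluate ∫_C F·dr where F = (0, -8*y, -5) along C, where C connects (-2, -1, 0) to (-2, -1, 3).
-15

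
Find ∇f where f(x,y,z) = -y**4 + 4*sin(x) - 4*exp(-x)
(4*cos(x) + 4*exp(-x), -4*y**3, 0)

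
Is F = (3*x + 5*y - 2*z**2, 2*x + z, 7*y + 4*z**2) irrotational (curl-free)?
No, ∇×F = (6, -4*z, -3)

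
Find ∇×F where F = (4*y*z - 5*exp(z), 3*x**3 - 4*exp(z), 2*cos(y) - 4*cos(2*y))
(4*exp(z) - 2*sin(y) + 8*sin(2*y), 4*y - 5*exp(z), 9*x**2 - 4*z)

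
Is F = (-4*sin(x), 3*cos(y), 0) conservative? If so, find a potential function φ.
Yes, F is conservative. φ = 3*sin(y) + 4*cos(x)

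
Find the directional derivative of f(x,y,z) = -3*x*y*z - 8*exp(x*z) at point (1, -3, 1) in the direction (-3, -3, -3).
sqrt(3)*(-15 + 16*E)/3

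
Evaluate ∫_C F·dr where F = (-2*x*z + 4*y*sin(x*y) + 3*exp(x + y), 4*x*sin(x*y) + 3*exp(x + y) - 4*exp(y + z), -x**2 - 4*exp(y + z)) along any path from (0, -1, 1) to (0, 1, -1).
6*sinh(1)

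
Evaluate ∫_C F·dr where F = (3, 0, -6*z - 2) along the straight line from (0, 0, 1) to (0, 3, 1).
0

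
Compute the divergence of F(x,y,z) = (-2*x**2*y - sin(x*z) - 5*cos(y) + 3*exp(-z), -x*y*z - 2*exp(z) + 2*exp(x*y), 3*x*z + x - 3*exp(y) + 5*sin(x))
-4*x*y - x*z + 2*x*exp(x*y) + 3*x - z*cos(x*z)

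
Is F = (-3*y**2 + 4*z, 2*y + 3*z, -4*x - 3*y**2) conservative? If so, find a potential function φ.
No, ∇×F = (-6*y - 3, 8, 6*y) ≠ 0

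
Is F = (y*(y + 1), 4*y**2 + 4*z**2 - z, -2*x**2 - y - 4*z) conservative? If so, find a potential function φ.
No, ∇×F = (-8*z, 4*x, -2*y - 1) ≠ 0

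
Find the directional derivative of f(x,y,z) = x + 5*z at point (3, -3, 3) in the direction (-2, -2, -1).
-7/3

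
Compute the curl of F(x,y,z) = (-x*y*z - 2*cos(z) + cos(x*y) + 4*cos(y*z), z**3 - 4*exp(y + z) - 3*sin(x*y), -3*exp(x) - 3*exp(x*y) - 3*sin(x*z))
(-3*x*exp(x*y) - 3*z**2 + 4*exp(y + z), -x*y + 3*y*exp(x*y) - 4*y*sin(y*z) + 3*z*cos(x*z) + 3*exp(x) + 2*sin(z), x*z + x*sin(x*y) - 3*y*cos(x*y) + 4*z*sin(y*z))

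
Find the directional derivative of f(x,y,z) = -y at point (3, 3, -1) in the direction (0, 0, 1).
0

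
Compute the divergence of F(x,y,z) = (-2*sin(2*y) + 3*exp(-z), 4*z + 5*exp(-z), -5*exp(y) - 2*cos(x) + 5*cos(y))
0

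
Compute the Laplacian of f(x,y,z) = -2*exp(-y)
-2*exp(-y)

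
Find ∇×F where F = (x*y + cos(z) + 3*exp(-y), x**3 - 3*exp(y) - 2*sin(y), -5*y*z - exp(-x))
(-5*z, -sin(z) - exp(-x), 3*x**2 - x + 3*exp(-y))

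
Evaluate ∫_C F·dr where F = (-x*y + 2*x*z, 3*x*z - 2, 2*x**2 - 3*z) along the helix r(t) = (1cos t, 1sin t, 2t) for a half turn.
3*pi*(2 - 3*pi)/2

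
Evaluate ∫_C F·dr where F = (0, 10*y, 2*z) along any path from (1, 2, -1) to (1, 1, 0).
-16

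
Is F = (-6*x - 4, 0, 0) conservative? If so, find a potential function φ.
Yes, F is conservative. φ = x*(-3*x - 4)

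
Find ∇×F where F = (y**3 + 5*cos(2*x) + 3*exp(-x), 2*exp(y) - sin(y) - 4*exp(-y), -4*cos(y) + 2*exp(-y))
(4*sin(y) - 2*exp(-y), 0, -3*y**2)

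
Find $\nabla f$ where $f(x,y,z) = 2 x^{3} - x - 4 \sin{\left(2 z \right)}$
(6*x**2 - 1, 0, -8*cos(2*z))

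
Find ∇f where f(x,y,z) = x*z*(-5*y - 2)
(-z*(5*y + 2), -5*x*z, -x*(5*y + 2))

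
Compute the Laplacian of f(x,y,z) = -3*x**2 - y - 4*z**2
-14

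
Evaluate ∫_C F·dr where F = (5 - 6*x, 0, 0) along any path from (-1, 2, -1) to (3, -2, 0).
-4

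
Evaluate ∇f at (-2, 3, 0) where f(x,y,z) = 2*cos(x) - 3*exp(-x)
(2*sin(2) + 3*exp(2), 0, 0)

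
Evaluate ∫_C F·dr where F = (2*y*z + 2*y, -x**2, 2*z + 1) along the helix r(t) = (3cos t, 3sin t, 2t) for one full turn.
2*pi*(-10*pi - 7)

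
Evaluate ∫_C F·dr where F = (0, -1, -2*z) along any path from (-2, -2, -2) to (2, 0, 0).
2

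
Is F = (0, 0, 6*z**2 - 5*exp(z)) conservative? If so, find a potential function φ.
Yes, F is conservative. φ = 2*z**3 - 5*exp(z)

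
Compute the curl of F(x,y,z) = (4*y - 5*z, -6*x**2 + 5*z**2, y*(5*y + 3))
(10*y - 10*z + 3, -5, -12*x - 4)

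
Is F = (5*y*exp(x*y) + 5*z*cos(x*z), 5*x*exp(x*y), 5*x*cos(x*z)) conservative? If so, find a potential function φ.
Yes, F is conservative. φ = 5*exp(x*y) + 5*sin(x*z)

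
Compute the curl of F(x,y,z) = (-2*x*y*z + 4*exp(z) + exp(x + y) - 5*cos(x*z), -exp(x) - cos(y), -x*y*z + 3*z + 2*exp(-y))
(-x*z - 2*exp(-y), -2*x*y + 5*x*sin(x*z) + y*z + 4*exp(z), 2*x*z - exp(x) - exp(x + y))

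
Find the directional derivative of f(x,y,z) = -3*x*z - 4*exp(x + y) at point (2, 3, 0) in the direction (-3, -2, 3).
sqrt(22)*(-9 + 10*exp(5))/11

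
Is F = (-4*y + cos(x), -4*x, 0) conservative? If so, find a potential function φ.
Yes, F is conservative. φ = -4*x*y + sin(x)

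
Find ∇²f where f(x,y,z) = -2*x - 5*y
0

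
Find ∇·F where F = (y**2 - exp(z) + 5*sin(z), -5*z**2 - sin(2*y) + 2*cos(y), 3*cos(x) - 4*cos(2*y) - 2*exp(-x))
-2*sin(y) - 2*cos(2*y)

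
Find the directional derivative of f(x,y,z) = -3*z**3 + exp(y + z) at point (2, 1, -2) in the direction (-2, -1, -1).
sqrt(6)*(-1 + 18*E)*exp(-1)/3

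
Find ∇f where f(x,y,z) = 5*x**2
(10*x, 0, 0)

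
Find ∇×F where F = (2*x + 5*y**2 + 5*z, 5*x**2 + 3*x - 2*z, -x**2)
(2, 2*x + 5, 10*x - 10*y + 3)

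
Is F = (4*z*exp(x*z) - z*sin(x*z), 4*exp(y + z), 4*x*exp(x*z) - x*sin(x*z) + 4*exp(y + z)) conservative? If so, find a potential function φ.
Yes, F is conservative. φ = 4*exp(x*z) + 4*exp(y + z) + cos(x*z)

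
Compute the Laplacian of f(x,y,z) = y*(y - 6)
2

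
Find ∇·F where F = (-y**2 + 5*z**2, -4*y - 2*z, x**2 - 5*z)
-9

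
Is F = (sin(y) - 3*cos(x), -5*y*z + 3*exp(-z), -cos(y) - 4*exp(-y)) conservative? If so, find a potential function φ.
No, ∇×F = (5*y + sin(y) + 3*exp(-z) + 4*exp(-y), 0, -cos(y)) ≠ 0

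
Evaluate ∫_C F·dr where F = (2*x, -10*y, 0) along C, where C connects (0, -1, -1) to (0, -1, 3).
0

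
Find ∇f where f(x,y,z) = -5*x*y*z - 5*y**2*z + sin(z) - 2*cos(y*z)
(-5*y*z, z*(-5*x - 10*y + 2*sin(y*z)), -5*x*y - 5*y**2 + 2*y*sin(y*z) + cos(z))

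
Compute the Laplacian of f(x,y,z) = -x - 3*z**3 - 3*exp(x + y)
-18*z - 6*exp(x + y)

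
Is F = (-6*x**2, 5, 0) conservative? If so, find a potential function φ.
Yes, F is conservative. φ = -2*x**3 + 5*y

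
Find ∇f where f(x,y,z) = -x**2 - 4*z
(-2*x, 0, -4)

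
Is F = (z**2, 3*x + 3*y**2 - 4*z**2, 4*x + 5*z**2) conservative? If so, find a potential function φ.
No, ∇×F = (8*z, 2*z - 4, 3) ≠ 0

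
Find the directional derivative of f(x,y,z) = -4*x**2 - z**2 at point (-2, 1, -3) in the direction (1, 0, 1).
11*sqrt(2)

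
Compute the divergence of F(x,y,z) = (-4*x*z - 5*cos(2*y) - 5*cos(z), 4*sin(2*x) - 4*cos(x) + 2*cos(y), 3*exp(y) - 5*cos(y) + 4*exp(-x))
-4*z - 2*sin(y)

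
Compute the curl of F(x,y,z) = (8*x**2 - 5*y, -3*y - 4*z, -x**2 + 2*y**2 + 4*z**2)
(4*y + 4, 2*x, 5)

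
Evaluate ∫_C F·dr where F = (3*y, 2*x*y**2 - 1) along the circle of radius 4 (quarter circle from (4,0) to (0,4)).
-4 + 20*pi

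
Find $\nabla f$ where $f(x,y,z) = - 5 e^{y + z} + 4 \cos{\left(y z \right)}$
(0, -4*z*sin(y*z) - 5*exp(y + z), -4*y*sin(y*z) - 5*exp(y + z))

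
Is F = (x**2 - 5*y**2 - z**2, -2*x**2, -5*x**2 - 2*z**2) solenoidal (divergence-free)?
No, ∇·F = 2*x - 4*z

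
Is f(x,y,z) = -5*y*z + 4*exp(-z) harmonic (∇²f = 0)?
No, ∇²f = 4*exp(-z)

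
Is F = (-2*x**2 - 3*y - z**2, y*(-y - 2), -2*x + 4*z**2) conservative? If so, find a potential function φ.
No, ∇×F = (0, 2 - 2*z, 3) ≠ 0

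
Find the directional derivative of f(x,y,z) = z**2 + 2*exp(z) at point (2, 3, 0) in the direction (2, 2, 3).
6*sqrt(17)/17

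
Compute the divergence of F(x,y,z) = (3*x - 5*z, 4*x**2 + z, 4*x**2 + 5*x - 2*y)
3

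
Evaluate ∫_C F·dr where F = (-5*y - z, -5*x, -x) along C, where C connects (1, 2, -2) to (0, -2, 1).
8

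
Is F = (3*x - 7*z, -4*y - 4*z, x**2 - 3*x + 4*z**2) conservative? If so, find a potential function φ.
No, ∇×F = (4, -2*x - 4, 0) ≠ 0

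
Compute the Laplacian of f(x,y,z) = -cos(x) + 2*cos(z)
cos(x) - 2*cos(z)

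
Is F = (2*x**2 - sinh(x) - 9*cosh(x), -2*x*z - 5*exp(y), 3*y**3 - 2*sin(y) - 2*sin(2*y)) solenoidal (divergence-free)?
No, ∇·F = 4*x - 5*exp(y) - 9*sinh(x) - cosh(x)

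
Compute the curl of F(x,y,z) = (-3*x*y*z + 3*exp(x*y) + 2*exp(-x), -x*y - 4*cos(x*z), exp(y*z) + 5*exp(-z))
(-4*x*sin(x*z) + z*exp(y*z), -3*x*y, 3*x*z - 3*x*exp(x*y) - y + 4*z*sin(x*z))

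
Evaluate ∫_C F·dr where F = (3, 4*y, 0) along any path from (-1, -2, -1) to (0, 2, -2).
3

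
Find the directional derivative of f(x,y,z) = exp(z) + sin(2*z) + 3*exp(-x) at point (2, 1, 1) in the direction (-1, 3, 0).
3*sqrt(10)*exp(-2)/10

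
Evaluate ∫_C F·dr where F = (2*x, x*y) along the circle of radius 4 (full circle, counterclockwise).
0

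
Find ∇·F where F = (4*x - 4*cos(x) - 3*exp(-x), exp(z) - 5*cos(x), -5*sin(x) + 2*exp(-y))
4*sin(x) + 4 + 3*exp(-x)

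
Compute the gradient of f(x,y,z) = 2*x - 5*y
(2, -5, 0)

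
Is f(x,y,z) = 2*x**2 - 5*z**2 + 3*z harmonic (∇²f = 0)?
No, ∇²f = -6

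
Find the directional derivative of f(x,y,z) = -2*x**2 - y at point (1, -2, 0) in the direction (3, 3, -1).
-15*sqrt(19)/19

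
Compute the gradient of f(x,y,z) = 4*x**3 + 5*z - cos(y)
(12*x**2, sin(y), 5)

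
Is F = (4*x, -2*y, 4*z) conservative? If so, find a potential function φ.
Yes, F is conservative. φ = 2*x**2 - y**2 + 2*z**2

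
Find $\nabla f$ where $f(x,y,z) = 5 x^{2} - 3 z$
(10*x, 0, -3)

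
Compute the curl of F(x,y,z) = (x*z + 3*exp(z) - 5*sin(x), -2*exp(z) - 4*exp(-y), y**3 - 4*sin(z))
(3*y**2 + 2*exp(z), x + 3*exp(z), 0)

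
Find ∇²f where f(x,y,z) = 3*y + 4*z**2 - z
8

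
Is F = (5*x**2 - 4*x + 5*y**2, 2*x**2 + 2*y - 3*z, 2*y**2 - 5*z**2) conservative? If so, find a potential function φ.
No, ∇×F = (4*y + 3, 0, 4*x - 10*y) ≠ 0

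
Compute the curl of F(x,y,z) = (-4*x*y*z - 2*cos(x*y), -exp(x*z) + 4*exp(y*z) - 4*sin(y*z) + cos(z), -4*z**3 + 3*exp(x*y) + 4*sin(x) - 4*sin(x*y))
(3*x*exp(x*y) + x*exp(x*z) - 4*x*cos(x*y) - 4*y*exp(y*z) + 4*y*cos(y*z) + sin(z), -4*x*y - 3*y*exp(x*y) + 4*y*cos(x*y) - 4*cos(x), 4*x*z - 2*x*sin(x*y) - z*exp(x*z))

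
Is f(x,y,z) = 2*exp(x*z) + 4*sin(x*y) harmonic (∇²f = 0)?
No, ∇²f = 2*x**2*exp(x*z) - 4*x**2*sin(x*y) - 4*y**2*sin(x*y) + 2*z**2*exp(x*z)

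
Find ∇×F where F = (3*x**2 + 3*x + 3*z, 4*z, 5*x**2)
(-4, 3 - 10*x, 0)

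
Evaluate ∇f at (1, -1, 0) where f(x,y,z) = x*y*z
(0, 0, -1)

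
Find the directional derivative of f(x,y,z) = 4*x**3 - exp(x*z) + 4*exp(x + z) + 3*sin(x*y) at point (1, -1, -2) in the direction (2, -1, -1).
sqrt(6)*(-9*exp(2)*cos(1) + 5 + 4*E + 24*exp(2))*exp(-2)/6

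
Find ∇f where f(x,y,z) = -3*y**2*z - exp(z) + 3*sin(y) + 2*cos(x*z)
(-2*z*sin(x*z), -6*y*z + 3*cos(y), -2*x*sin(x*z) - 3*y**2 - exp(z))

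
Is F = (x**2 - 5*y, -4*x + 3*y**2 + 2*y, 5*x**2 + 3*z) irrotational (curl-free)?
No, ∇×F = (0, -10*x, 1)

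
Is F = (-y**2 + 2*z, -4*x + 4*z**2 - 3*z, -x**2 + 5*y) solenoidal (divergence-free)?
Yes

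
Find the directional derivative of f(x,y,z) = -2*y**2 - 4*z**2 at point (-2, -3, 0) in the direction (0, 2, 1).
24*sqrt(5)/5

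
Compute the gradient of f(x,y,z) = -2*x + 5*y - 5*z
(-2, 5, -5)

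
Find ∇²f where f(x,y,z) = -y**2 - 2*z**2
-6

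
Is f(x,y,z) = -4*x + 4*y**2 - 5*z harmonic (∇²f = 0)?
No, ∇²f = 8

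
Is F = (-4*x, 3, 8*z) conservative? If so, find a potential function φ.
Yes, F is conservative. φ = -2*x**2 + 3*y + 4*z**2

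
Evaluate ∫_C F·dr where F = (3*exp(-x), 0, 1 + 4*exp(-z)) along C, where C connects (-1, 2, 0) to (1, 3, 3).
-3*exp(-1) - 4*exp(-3) + 7 + 3*E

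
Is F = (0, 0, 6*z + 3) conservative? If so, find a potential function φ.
Yes, F is conservative. φ = 3*z*(z + 1)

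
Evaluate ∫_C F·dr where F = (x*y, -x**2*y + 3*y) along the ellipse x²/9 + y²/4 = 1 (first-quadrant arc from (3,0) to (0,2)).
-9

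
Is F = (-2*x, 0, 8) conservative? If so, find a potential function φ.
Yes, F is conservative. φ = -x**2 + 8*z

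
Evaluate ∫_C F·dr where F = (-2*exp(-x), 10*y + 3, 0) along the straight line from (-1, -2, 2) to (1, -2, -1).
-4*sinh(1)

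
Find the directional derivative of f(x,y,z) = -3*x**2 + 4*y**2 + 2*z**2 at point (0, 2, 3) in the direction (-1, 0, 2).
24*sqrt(5)/5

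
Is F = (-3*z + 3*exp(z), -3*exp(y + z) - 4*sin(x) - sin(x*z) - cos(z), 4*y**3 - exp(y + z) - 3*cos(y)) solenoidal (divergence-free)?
No, ∇·F = -4*exp(y + z)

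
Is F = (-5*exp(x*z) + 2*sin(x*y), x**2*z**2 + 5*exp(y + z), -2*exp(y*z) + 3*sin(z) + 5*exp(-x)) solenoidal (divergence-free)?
No, ∇·F = -2*y*exp(y*z) + 2*y*cos(x*y) - 5*z*exp(x*z) + 5*exp(y + z) + 3*cos(z)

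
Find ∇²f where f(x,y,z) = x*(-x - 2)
-2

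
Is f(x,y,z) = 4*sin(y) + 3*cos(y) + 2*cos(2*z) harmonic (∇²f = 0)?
No, ∇²f = -4*sin(y) - 3*cos(y) - 8*cos(2*z)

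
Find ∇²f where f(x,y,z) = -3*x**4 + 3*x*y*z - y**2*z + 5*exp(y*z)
-36*x**2 + 5*y**2*exp(y*z) + z*(5*z*exp(y*z) - 2)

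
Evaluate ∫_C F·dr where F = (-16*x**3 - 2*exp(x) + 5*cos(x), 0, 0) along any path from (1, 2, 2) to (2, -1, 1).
-60 - 2*exp(2) - 5*sin(1) + 5*sin(2) + 2*E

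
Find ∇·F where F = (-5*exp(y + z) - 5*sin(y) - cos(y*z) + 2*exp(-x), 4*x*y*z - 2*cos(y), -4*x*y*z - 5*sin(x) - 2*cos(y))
-4*x*y + 4*x*z + 2*sin(y) - 2*exp(-x)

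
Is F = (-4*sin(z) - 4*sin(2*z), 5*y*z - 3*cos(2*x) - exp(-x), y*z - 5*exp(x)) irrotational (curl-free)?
No, ∇×F = (-5*y + z, 5*exp(x) - 4*cos(z) - 8*cos(2*z), 6*sin(2*x) + exp(-x))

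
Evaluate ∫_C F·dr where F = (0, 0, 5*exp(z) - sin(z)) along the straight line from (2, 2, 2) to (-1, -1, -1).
-5*exp(2) - cos(2) + cos(1) + 5*exp(-1)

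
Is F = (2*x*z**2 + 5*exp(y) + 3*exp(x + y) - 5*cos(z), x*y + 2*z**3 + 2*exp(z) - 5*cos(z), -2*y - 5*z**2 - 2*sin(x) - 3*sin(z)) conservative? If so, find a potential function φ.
No, ∇×F = (-6*z**2 - 2*exp(z) - 5*sin(z) - 2, 4*x*z + 5*sin(z) + 2*cos(x), y - 5*exp(y) - 3*exp(x + y)) ≠ 0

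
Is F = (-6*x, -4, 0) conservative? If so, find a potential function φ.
Yes, F is conservative. φ = -3*x**2 - 4*y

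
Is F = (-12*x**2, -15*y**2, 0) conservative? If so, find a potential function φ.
Yes, F is conservative. φ = -4*x**3 - 5*y**3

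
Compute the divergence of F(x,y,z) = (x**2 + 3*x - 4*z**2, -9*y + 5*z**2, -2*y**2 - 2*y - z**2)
2*x - 2*z - 6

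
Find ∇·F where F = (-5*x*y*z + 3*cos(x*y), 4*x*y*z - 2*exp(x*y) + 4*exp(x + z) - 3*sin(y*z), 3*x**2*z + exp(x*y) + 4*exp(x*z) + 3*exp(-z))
3*x**2 + 4*x*z - 2*x*exp(x*y) + 4*x*exp(x*z) - 5*y*z - 3*y*sin(x*y) - 3*z*cos(y*z) - 3*exp(-z)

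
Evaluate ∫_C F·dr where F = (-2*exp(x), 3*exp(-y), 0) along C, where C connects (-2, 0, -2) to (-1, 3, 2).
-2*exp(-1) - 3*exp(-3) + 2*exp(-2) + 3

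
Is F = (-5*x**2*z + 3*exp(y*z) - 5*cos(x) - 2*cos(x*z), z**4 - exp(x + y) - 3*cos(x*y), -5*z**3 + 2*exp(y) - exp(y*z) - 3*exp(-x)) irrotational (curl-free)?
No, ∇×F = (-4*z**3 - z*exp(y*z) + 2*exp(y), -5*x**2 + 2*x*sin(x*z) + 3*y*exp(y*z) - 3*exp(-x), 3*y*sin(x*y) - 3*z*exp(y*z) - exp(x + y))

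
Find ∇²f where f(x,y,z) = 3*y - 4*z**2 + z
-8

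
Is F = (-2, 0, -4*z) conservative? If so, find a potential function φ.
Yes, F is conservative. φ = -2*x - 2*z**2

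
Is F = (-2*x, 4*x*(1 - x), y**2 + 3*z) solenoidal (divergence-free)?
No, ∇·F = 1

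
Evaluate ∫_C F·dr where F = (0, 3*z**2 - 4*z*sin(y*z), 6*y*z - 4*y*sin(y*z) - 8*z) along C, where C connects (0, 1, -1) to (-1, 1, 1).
0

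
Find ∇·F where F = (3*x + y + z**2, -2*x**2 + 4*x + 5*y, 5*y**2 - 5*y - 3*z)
5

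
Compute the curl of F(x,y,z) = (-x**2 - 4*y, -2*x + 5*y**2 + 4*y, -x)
(0, 1, 2)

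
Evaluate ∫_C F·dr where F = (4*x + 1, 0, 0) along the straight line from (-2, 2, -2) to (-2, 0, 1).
0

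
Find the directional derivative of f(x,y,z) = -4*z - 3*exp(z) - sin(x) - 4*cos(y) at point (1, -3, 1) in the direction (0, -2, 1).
sqrt(5)*(-3*E - 4 + 8*sin(3))/5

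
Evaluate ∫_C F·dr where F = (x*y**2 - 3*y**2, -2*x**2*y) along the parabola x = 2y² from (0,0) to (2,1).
-3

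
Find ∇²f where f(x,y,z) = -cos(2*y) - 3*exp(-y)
4*cos(2*y) - 3*exp(-y)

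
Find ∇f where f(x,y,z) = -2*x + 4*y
(-2, 4, 0)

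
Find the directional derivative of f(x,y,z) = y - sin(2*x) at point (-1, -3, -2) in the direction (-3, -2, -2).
2*sqrt(17)*(3*cos(2) - 1)/17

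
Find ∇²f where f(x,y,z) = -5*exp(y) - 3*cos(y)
-5*exp(y) + 3*cos(y)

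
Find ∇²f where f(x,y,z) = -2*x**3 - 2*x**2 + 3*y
-12*x - 4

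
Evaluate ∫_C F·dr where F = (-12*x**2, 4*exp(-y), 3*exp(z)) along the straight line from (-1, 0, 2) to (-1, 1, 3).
-3*exp(2) - 4*exp(-1) + 4 + 3*exp(3)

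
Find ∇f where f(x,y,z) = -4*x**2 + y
(-8*x, 1, 0)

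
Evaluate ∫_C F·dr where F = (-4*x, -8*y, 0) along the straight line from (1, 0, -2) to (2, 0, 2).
-6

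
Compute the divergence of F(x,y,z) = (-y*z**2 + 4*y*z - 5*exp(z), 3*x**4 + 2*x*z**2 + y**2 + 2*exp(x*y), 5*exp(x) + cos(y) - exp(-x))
2*x*exp(x*y) + 2*y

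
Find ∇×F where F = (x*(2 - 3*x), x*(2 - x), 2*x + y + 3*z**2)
(1, -2, 2 - 2*x)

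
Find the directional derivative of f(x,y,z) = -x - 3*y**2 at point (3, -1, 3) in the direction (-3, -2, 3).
-9*sqrt(22)/22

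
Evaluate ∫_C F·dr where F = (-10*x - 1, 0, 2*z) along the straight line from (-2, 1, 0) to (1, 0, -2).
16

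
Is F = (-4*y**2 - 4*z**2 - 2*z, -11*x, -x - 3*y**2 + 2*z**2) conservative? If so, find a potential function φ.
No, ∇×F = (-6*y, -8*z - 1, 8*y - 11) ≠ 0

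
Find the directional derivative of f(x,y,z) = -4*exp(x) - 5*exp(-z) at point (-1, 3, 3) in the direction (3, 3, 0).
-2*sqrt(2)*exp(-1)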